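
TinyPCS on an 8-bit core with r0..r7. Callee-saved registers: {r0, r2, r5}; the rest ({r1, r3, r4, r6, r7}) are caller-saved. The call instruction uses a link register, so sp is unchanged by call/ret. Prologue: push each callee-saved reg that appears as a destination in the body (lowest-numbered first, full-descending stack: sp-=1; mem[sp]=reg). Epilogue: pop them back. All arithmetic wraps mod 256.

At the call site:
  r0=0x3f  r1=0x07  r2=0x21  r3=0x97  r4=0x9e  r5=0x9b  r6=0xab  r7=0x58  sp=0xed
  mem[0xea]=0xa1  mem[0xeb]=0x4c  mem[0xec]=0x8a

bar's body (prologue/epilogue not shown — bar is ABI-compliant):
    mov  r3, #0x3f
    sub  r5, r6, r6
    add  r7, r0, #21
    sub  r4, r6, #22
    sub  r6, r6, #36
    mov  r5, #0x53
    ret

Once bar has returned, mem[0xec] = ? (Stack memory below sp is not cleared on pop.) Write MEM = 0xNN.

prologue: push r5 → mem[0xec]=0x9b, sp=0xec
body[0] mov  r3, #0x3f → r3=0x3f
body[1] sub  r5, r6, r6 → r5=0x00
body[2] add  r7, r0, #21 → r7=0x54
body[3] sub  r4, r6, #22 → r4=0x95
body[4] sub  r6, r6, #36 → r6=0x87
body[5] mov  r5, #0x53 → r5=0x53
epilogue: pop r5=0x9b, sp=0xed
prologue pushed ['r5'] at ['0xec']

MEM = 0x9b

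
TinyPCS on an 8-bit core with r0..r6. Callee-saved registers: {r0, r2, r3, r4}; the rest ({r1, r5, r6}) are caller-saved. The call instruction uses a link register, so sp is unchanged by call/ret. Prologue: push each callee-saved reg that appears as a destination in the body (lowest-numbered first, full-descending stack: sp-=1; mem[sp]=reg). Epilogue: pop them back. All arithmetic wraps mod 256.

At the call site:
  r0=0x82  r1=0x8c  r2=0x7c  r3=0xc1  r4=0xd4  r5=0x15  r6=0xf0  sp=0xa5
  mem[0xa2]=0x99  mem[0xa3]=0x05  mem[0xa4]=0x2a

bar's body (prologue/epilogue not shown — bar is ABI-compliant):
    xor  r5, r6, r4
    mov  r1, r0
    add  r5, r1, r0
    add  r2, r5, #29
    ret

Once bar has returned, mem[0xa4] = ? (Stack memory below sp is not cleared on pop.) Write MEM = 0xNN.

prologue: push r2 → mem[0xa4]=0x7c, sp=0xa4
body[0] xor  r5, r6, r4 → r5=0x24
body[1] mov  r1, r0 → r1=0x82
body[2] add  r5, r1, r0 → r5=0x04
body[3] add  r2, r5, #29 → r2=0x21
epilogue: pop r2=0x7c, sp=0xa5
prologue pushed ['r2'] at ['0xa4']

MEM = 0x7c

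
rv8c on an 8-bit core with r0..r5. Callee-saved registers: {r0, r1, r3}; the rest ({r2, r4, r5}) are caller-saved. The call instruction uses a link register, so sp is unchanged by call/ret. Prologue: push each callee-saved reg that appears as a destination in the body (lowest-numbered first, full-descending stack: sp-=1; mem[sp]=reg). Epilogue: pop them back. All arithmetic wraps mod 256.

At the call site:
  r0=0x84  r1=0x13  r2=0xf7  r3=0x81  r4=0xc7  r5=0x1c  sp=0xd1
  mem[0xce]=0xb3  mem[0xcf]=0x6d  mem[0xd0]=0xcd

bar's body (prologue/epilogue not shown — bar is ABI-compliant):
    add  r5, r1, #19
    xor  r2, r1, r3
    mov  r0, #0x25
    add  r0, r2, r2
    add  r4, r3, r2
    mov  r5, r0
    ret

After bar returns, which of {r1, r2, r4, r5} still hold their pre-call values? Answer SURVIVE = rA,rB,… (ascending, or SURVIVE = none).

prologue: push r0 -> mem[0xd0]=0x84, sp=0xd0
body[0] add  r5, r1, #19 -> r5=0x26
body[1] xor  r2, r1, r3 -> r2=0x92
body[2] mov  r0, #0x25 -> r0=0x25
body[3] add  r0, r2, r2 -> r0=0x24
body[4] add  r4, r3, r2 -> r4=0x13
body[5] mov  r5, r0 -> r5=0x24
epilogue: pop r0=0x84, sp=0xd1
r1: callee-saved, written=False
r2: caller-saved, written=True
r4: caller-saved, written=True
r5: caller-saved, written=True

SURVIVE = r1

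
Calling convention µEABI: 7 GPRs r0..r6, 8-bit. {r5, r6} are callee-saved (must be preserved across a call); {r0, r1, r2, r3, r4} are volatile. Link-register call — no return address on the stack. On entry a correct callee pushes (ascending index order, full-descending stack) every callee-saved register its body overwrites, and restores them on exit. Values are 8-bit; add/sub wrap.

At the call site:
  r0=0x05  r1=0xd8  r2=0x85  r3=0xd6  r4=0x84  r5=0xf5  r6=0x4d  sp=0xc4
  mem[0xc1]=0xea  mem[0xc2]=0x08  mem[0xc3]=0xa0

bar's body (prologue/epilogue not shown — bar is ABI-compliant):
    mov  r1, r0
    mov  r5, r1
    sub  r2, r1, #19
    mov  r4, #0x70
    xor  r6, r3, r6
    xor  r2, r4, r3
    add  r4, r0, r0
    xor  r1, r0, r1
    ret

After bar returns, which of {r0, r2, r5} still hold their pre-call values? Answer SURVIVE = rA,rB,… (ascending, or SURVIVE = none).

SURVIVE = r0,r5

prologue: push r5 -> mem[0xc3]=0xf5, sp=0xc3
prologue: push r6 -> mem[0xc2]=0x4d, sp=0xc2
body[0] mov  r1, r0 -> r1=0x05
body[1] mov  r5, r1 -> r5=0x05
body[2] sub  r2, r1, #19 -> r2=0xf2
body[3] mov  r4, #0x70 -> r4=0x70
body[4] xor  r6, r3, r6 -> r6=0x9b
body[5] xor  r2, r4, r3 -> r2=0xa6
body[6] add  r4, r0, r0 -> r4=0x0a
body[7] xor  r1, r0, r1 -> r1=0x00
epilogue: pop r6=0x4d, sp=0xc3
epilogue: pop r5=0xf5, sp=0xc4
r0: caller-saved, written=False
r2: caller-saved, written=True
r5: callee-saved, written=True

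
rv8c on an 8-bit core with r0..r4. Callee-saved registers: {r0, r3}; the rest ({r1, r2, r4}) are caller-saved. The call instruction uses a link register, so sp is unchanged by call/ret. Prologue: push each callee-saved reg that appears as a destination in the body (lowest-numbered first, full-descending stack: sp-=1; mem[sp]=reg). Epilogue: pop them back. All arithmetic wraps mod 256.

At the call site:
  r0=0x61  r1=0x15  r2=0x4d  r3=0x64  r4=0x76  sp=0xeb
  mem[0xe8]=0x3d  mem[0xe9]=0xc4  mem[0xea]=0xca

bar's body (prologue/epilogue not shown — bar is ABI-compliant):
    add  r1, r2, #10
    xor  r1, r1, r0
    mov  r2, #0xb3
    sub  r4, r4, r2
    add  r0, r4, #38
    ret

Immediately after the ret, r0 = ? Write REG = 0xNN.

REG = 0x61

prologue: push r0 -> mem[0xea]=0x61, sp=0xea
body[0] add  r1, r2, #10 -> r1=0x57
body[1] xor  r1, r1, r0 -> r1=0x36
body[2] mov  r2, #0xb3 -> r2=0xb3
body[3] sub  r4, r4, r2 -> r4=0xc3
body[4] add  r0, r4, #38 -> r0=0xe9
epilogue: pop r0=0x61, sp=0xeb
r0 is callee-saved -> restored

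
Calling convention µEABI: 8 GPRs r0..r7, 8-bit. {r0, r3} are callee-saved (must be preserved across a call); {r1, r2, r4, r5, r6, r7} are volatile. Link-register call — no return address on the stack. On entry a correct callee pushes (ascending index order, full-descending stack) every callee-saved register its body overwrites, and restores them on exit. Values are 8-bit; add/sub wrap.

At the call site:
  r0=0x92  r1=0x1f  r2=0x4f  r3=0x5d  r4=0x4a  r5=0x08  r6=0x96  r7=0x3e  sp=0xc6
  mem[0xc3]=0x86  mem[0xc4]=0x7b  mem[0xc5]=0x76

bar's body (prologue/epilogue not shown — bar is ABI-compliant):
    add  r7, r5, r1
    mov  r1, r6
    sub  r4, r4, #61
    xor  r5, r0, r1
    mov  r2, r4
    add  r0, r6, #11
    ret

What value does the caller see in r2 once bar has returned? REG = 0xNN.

REG = 0x0d

prologue: push r0 → mem[0xc5]=0x92, sp=0xc5
body[0] add  r7, r5, r1 → r7=0x27
body[1] mov  r1, r6 → r1=0x96
body[2] sub  r4, r4, #61 → r4=0x0d
body[3] xor  r5, r0, r1 → r5=0x04
body[4] mov  r2, r4 → r2=0x0d
body[5] add  r0, r6, #11 → r0=0xa1
epilogue: pop r0=0x92, sp=0xc6
r2 is caller-saved → body value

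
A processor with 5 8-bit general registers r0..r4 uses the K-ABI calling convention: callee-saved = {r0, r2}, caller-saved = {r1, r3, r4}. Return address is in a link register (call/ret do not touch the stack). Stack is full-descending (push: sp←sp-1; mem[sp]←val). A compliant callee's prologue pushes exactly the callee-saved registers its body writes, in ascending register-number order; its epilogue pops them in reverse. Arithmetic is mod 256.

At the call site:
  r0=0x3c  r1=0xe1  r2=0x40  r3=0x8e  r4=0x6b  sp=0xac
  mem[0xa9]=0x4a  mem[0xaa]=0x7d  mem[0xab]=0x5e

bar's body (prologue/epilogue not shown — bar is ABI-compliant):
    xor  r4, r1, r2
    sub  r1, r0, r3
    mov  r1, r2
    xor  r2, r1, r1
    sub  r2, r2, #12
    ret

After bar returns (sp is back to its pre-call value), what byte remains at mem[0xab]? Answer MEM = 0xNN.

prologue: push r2 → mem[0xab]=0x40, sp=0xab
body[0] xor  r4, r1, r2 → r4=0xa1
body[1] sub  r1, r0, r3 → r1=0xae
body[2] mov  r1, r2 → r1=0x40
body[3] xor  r2, r1, r1 → r2=0x00
body[4] sub  r2, r2, #12 → r2=0xf4
epilogue: pop r2=0x40, sp=0xac
prologue pushed ['r2'] at ['0xab']

MEM = 0x40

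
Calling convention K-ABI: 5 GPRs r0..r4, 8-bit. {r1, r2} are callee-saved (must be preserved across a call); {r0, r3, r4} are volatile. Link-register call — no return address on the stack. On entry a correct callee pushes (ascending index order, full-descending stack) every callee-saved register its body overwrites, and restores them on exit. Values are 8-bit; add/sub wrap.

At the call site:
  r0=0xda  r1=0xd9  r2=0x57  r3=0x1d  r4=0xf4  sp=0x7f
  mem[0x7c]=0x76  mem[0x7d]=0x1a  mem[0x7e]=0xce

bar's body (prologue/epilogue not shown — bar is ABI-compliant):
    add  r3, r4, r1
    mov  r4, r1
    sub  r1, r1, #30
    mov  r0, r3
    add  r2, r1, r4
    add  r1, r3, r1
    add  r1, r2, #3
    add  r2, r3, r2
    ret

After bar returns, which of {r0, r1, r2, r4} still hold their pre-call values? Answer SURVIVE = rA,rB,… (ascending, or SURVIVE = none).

prologue: push r1 -> mem[0x7e]=0xd9, sp=0x7e
prologue: push r2 -> mem[0x7d]=0x57, sp=0x7d
body[0] add  r3, r4, r1 -> r3=0xcd
body[1] mov  r4, r1 -> r4=0xd9
body[2] sub  r1, r1, #30 -> r1=0xbb
body[3] mov  r0, r3 -> r0=0xcd
body[4] add  r2, r1, r4 -> r2=0x94
body[5] add  r1, r3, r1 -> r1=0x88
body[6] add  r1, r2, #3 -> r1=0x97
body[7] add  r2, r3, r2 -> r2=0x61
epilogue: pop r2=0x57, sp=0x7e
epilogue: pop r1=0xd9, sp=0x7f
r0: caller-saved, written=True
r1: callee-saved, written=True
r2: callee-saved, written=True
r4: caller-saved, written=True

SURVIVE = r1,r2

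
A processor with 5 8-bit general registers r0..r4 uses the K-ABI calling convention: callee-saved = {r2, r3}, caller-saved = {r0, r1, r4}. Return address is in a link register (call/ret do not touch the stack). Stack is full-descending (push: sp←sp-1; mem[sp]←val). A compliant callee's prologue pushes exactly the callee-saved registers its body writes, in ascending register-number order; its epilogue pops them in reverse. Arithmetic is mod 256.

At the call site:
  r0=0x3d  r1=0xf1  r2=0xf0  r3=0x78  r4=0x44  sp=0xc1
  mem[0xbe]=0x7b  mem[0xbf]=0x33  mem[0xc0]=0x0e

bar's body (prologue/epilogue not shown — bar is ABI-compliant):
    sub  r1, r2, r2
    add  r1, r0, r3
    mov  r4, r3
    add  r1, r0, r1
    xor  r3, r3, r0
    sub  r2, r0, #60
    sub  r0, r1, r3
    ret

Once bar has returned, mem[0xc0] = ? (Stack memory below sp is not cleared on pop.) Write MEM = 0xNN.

prologue: push r2 -> mem[0xc0]=0xf0, sp=0xc0
prologue: push r3 -> mem[0xbf]=0x78, sp=0xbf
body[0] sub  r1, r2, r2 -> r1=0x00
body[1] add  r1, r0, r3 -> r1=0xb5
body[2] mov  r4, r3 -> r4=0x78
body[3] add  r1, r0, r1 -> r1=0xf2
body[4] xor  r3, r3, r0 -> r3=0x45
body[5] sub  r2, r0, #60 -> r2=0x01
body[6] sub  r0, r1, r3 -> r0=0xad
epilogue: pop r3=0x78, sp=0xc0
epilogue: pop r2=0xf0, sp=0xc1
prologue pushed ['r2', 'r3'] at ['0xc0', '0xbf']

MEM = 0xf0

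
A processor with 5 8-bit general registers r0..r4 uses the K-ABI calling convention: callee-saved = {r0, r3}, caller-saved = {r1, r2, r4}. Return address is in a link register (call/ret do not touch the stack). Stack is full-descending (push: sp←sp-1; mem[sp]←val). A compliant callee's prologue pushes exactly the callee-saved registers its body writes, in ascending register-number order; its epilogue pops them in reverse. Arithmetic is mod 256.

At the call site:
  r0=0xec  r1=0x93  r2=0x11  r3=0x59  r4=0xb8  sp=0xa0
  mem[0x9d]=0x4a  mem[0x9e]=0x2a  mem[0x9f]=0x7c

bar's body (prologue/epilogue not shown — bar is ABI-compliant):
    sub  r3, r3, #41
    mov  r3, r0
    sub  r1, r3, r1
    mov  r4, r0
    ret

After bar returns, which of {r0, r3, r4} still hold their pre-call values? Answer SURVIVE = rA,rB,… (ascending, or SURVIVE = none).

SURVIVE = r0,r3

prologue: push r3 → mem[0x9f]=0x59, sp=0x9f
body[0] sub  r3, r3, #41 → r3=0x30
body[1] mov  r3, r0 → r3=0xec
body[2] sub  r1, r3, r1 → r1=0x59
body[3] mov  r4, r0 → r4=0xec
epilogue: pop r3=0x59, sp=0xa0
r0: callee-saved, written=False
r3: callee-saved, written=True
r4: caller-saved, written=True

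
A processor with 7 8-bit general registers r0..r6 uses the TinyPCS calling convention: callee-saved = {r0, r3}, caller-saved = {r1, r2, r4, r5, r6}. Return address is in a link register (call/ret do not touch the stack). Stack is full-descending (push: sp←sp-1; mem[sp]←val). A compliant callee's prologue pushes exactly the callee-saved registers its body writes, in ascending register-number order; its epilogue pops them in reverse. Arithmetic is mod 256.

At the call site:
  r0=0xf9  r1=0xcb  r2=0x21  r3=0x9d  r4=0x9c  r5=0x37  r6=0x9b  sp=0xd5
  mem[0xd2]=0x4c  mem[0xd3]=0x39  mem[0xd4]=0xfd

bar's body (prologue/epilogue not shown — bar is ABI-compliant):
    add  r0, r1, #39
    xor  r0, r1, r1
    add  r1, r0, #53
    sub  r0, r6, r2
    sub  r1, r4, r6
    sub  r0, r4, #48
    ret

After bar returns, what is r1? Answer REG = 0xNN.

REG = 0x01

prologue: push r0 → mem[0xd4]=0xf9, sp=0xd4
body[0] add  r0, r1, #39 → r0=0xf2
body[1] xor  r0, r1, r1 → r0=0x00
body[2] add  r1, r0, #53 → r1=0x35
body[3] sub  r0, r6, r2 → r0=0x7a
body[4] sub  r1, r4, r6 → r1=0x01
body[5] sub  r0, r4, #48 → r0=0x6c
epilogue: pop r0=0xf9, sp=0xd5
r1 is caller-saved → body value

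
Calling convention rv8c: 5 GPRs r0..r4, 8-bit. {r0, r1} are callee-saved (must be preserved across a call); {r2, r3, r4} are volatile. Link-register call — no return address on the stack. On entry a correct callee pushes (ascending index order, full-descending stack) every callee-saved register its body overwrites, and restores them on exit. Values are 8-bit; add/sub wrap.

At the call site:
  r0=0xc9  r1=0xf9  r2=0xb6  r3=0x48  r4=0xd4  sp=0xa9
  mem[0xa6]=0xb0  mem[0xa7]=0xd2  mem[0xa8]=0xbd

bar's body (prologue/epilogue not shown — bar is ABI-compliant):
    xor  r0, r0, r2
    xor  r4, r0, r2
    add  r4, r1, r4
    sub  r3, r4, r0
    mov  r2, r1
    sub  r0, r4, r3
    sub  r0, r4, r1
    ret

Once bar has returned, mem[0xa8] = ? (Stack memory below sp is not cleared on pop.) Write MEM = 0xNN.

MEM = 0xc9

prologue: push r0 → mem[0xa8]=0xc9, sp=0xa8
body[0] xor  r0, r0, r2 → r0=0x7f
body[1] xor  r4, r0, r2 → r4=0xc9
body[2] add  r4, r1, r4 → r4=0xc2
body[3] sub  r3, r4, r0 → r3=0x43
body[4] mov  r2, r1 → r2=0xf9
body[5] sub  r0, r4, r3 → r0=0x7f
body[6] sub  r0, r4, r1 → r0=0xc9
epilogue: pop r0=0xc9, sp=0xa9
prologue pushed ['r0'] at ['0xa8']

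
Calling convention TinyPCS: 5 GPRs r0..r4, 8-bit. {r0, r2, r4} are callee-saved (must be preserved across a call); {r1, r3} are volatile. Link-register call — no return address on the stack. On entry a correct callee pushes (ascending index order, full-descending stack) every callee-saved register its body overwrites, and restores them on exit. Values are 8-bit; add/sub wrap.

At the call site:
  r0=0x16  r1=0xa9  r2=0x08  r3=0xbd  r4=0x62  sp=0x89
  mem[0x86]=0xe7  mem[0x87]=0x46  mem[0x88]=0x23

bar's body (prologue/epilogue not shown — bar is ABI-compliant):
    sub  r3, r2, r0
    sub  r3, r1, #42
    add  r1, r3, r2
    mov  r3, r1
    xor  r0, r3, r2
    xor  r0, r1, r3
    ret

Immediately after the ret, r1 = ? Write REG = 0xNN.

REG = 0x87

prologue: push r0 -> mem[0x88]=0x16, sp=0x88
body[0] sub  r3, r2, r0 -> r3=0xf2
body[1] sub  r3, r1, #42 -> r3=0x7f
body[2] add  r1, r3, r2 -> r1=0x87
body[3] mov  r3, r1 -> r3=0x87
body[4] xor  r0, r3, r2 -> r0=0x8f
body[5] xor  r0, r1, r3 -> r0=0x00
epilogue: pop r0=0x16, sp=0x89
r1 is caller-saved -> body value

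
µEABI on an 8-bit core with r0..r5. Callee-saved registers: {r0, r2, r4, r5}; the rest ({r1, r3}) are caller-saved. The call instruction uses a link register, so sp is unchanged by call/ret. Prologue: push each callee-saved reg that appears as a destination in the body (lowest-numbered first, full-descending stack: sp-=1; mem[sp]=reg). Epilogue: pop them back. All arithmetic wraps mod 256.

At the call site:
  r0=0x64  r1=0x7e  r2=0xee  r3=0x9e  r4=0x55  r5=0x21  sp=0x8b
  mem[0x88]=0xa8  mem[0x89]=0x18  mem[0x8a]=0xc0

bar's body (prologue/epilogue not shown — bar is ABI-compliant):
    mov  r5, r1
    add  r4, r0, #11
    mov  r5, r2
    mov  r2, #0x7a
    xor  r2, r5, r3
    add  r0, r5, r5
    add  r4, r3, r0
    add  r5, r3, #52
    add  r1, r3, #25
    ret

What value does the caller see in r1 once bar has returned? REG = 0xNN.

REG = 0xb7

prologue: push r0 -> mem[0x8a]=0x64, sp=0x8a
prologue: push r2 -> mem[0x89]=0xee, sp=0x89
prologue: push r4 -> mem[0x88]=0x55, sp=0x88
prologue: push r5 -> mem[0x87]=0x21, sp=0x87
body[0] mov  r5, r1 -> r5=0x7e
body[1] add  r4, r0, #11 -> r4=0x6f
body[2] mov  r5, r2 -> r5=0xee
body[3] mov  r2, #0x7a -> r2=0x7a
body[4] xor  r2, r5, r3 -> r2=0x70
body[5] add  r0, r5, r5 -> r0=0xdc
body[6] add  r4, r3, r0 -> r4=0x7a
body[7] add  r5, r3, #52 -> r5=0xd2
body[8] add  r1, r3, #25 -> r1=0xb7
epilogue: pop r5=0x21, sp=0x88
epilogue: pop r4=0x55, sp=0x89
epilogue: pop r2=0xee, sp=0x8a
epilogue: pop r0=0x64, sp=0x8b
r1 is caller-saved -> body value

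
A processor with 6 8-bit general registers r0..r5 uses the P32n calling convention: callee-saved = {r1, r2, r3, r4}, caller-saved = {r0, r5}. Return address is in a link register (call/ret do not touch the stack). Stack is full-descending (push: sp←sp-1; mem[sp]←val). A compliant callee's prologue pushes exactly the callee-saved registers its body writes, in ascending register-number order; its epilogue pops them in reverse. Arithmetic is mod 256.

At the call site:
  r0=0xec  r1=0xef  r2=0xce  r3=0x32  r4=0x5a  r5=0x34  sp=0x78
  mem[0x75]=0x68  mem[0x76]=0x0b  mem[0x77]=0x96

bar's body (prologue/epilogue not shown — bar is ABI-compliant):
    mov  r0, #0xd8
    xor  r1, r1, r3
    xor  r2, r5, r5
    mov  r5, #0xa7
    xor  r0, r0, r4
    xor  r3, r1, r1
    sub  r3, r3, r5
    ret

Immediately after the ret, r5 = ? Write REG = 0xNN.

prologue: push r1 -> mem[0x77]=0xef, sp=0x77
prologue: push r2 -> mem[0x76]=0xce, sp=0x76
prologue: push r3 -> mem[0x75]=0x32, sp=0x75
body[0] mov  r0, #0xd8 -> r0=0xd8
body[1] xor  r1, r1, r3 -> r1=0xdd
body[2] xor  r2, r5, r5 -> r2=0x00
body[3] mov  r5, #0xa7 -> r5=0xa7
body[4] xor  r0, r0, r4 -> r0=0x82
body[5] xor  r3, r1, r1 -> r3=0x00
body[6] sub  r3, r3, r5 -> r3=0x59
epilogue: pop r3=0x32, sp=0x76
epilogue: pop r2=0xce, sp=0x77
epilogue: pop r1=0xef, sp=0x78
r5 is caller-saved -> body value

REG = 0xa7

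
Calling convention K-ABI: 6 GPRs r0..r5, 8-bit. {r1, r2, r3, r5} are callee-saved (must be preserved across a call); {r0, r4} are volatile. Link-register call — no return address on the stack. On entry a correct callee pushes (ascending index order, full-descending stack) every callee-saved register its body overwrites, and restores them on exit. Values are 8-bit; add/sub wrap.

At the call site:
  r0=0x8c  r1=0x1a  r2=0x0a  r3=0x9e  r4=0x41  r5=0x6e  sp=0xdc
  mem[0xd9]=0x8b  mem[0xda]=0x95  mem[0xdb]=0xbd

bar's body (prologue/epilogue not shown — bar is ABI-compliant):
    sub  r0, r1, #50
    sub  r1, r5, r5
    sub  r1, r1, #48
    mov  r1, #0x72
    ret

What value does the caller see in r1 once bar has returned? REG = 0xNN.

prologue: push r1 -> mem[0xdb]=0x1a, sp=0xdb
body[0] sub  r0, r1, #50 -> r0=0xe8
body[1] sub  r1, r5, r5 -> r1=0x00
body[2] sub  r1, r1, #48 -> r1=0xd0
body[3] mov  r1, #0x72 -> r1=0x72
epilogue: pop r1=0x1a, sp=0xdc
r1 is callee-saved -> restored

REG = 0x1a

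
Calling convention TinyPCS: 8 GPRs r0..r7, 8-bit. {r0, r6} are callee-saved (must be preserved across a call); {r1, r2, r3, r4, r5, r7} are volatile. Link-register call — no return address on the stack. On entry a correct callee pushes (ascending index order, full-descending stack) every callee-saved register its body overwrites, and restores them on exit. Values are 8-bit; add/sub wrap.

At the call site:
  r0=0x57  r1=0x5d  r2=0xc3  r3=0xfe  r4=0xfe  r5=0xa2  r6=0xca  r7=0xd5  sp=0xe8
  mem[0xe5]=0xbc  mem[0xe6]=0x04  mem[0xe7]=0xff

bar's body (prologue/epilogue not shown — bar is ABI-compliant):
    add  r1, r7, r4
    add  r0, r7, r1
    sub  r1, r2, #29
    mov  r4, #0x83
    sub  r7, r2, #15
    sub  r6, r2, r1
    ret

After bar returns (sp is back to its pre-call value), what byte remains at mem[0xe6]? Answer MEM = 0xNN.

prologue: push r0 -> mem[0xe7]=0x57, sp=0xe7
prologue: push r6 -> mem[0xe6]=0xca, sp=0xe6
body[0] add  r1, r7, r4 -> r1=0xd3
body[1] add  r0, r7, r1 -> r0=0xa8
body[2] sub  r1, r2, #29 -> r1=0xa6
body[3] mov  r4, #0x83 -> r4=0x83
body[4] sub  r7, r2, #15 -> r7=0xb4
body[5] sub  r6, r2, r1 -> r6=0x1d
epilogue: pop r6=0xca, sp=0xe7
epilogue: pop r0=0x57, sp=0xe8
prologue pushed ['r0', 'r6'] at ['0xe7', '0xe6']

MEM = 0xca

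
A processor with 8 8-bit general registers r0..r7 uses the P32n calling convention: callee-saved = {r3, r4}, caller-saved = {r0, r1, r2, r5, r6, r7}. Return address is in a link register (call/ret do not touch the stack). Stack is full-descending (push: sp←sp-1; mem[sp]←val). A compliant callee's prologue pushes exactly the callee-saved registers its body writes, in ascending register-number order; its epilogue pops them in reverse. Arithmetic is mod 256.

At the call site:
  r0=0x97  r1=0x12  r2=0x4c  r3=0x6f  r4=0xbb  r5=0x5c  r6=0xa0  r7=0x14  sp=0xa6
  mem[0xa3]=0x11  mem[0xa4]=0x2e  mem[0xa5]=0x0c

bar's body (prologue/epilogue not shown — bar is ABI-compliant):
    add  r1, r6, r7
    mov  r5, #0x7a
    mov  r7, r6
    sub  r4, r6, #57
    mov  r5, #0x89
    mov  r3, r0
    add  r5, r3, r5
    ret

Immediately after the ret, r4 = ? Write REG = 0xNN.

REG = 0xbb

prologue: push r3 -> mem[0xa5]=0x6f, sp=0xa5
prologue: push r4 -> mem[0xa4]=0xbb, sp=0xa4
body[0] add  r1, r6, r7 -> r1=0xb4
body[1] mov  r5, #0x7a -> r5=0x7a
body[2] mov  r7, r6 -> r7=0xa0
body[3] sub  r4, r6, #57 -> r4=0x67
body[4] mov  r5, #0x89 -> r5=0x89
body[5] mov  r3, r0 -> r3=0x97
body[6] add  r5, r3, r5 -> r5=0x20
epilogue: pop r4=0xbb, sp=0xa5
epilogue: pop r3=0x6f, sp=0xa6
r4 is callee-saved -> restored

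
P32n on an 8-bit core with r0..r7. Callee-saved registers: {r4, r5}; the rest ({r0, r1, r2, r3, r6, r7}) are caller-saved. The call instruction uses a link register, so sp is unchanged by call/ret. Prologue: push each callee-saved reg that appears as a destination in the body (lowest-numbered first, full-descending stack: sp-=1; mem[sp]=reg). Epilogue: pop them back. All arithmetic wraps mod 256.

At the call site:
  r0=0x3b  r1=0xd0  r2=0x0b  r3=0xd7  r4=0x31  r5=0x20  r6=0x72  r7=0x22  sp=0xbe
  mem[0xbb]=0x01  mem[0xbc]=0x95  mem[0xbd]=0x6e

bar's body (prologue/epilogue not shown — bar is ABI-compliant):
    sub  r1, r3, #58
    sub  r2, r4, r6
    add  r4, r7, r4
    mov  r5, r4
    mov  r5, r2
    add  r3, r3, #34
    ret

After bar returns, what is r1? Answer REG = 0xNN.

REG = 0x9d

prologue: push r4 → mem[0xbd]=0x31, sp=0xbd
prologue: push r5 → mem[0xbc]=0x20, sp=0xbc
body[0] sub  r1, r3, #58 → r1=0x9d
body[1] sub  r2, r4, r6 → r2=0xbf
body[2] add  r4, r7, r4 → r4=0x53
body[3] mov  r5, r4 → r5=0x53
body[4] mov  r5, r2 → r5=0xbf
body[5] add  r3, r3, #34 → r3=0xf9
epilogue: pop r5=0x20, sp=0xbd
epilogue: pop r4=0x31, sp=0xbe
r1 is caller-saved → body value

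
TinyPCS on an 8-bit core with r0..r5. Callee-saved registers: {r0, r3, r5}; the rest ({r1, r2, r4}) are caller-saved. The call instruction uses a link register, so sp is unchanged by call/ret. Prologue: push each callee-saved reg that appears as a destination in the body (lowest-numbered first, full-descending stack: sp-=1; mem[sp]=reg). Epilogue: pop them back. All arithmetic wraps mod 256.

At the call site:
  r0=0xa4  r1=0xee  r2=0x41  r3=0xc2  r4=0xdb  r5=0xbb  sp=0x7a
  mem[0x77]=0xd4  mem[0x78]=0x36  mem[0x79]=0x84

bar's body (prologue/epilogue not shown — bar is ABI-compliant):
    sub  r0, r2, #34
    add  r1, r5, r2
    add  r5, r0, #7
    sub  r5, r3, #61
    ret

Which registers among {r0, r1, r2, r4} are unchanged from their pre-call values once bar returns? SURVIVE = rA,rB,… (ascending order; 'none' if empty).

SURVIVE = r0,r2,r4

prologue: push r0 -> mem[0x79]=0xa4, sp=0x79
prologue: push r5 -> mem[0x78]=0xbb, sp=0x78
body[0] sub  r0, r2, #34 -> r0=0x1f
body[1] add  r1, r5, r2 -> r1=0xfc
body[2] add  r5, r0, #7 -> r5=0x26
body[3] sub  r5, r3, #61 -> r5=0x85
epilogue: pop r5=0xbb, sp=0x79
epilogue: pop r0=0xa4, sp=0x7a
r0: callee-saved, written=True
r1: caller-saved, written=True
r2: caller-saved, written=False
r4: caller-saved, written=False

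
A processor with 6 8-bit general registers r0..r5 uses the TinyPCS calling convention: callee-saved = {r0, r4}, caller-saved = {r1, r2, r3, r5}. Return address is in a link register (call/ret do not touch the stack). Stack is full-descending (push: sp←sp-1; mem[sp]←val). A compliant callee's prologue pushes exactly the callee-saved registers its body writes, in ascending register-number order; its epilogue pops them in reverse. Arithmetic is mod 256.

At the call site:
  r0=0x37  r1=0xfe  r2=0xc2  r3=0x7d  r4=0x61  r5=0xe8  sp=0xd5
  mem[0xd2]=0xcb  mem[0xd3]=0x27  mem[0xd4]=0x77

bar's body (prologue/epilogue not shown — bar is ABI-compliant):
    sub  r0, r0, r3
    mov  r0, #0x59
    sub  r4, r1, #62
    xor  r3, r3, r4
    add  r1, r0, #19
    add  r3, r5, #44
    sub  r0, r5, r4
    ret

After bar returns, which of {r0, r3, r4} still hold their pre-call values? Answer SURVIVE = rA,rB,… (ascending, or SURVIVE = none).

SURVIVE = r0,r4

prologue: push r0 → mem[0xd4]=0x37, sp=0xd4
prologue: push r4 → mem[0xd3]=0x61, sp=0xd3
body[0] sub  r0, r0, r3 → r0=0xba
body[1] mov  r0, #0x59 → r0=0x59
body[2] sub  r4, r1, #62 → r4=0xc0
body[3] xor  r3, r3, r4 → r3=0xbd
body[4] add  r1, r0, #19 → r1=0x6c
body[5] add  r3, r5, #44 → r3=0x14
body[6] sub  r0, r5, r4 → r0=0x28
epilogue: pop r4=0x61, sp=0xd4
epilogue: pop r0=0x37, sp=0xd5
r0: callee-saved, written=True
r3: caller-saved, written=True
r4: callee-saved, written=True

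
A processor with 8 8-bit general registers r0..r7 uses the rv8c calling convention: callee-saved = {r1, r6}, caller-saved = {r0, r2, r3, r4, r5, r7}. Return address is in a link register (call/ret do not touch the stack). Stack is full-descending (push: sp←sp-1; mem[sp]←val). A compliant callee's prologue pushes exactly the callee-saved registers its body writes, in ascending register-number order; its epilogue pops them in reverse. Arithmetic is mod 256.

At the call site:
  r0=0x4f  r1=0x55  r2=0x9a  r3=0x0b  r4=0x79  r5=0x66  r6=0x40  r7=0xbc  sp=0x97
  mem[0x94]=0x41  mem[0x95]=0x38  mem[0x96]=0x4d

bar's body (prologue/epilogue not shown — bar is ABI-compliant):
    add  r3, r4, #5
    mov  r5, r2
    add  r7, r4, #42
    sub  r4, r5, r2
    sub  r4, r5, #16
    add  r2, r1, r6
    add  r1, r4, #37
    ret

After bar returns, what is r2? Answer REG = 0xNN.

REG = 0x95

prologue: push r1 → mem[0x96]=0x55, sp=0x96
body[0] add  r3, r4, #5 → r3=0x7e
body[1] mov  r5, r2 → r5=0x9a
body[2] add  r7, r4, #42 → r7=0xa3
body[3] sub  r4, r5, r2 → r4=0x00
body[4] sub  r4, r5, #16 → r4=0x8a
body[5] add  r2, r1, r6 → r2=0x95
body[6] add  r1, r4, #37 → r1=0xaf
epilogue: pop r1=0x55, sp=0x97
r2 is caller-saved → body value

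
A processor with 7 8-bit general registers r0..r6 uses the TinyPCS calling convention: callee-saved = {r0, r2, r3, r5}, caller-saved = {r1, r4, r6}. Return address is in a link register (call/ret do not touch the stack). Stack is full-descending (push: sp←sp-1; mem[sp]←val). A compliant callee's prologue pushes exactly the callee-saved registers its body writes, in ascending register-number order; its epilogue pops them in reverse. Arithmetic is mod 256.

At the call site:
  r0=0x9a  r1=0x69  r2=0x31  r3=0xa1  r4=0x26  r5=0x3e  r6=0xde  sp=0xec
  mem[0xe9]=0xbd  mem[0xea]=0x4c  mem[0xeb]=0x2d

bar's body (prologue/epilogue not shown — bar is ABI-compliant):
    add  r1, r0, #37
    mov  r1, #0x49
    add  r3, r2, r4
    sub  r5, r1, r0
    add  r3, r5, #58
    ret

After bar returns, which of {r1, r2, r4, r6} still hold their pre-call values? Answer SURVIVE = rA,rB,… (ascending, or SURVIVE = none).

SURVIVE = r2,r4,r6

prologue: push r3 -> mem[0xeb]=0xa1, sp=0xeb
prologue: push r5 -> mem[0xea]=0x3e, sp=0xea
body[0] add  r1, r0, #37 -> r1=0xbf
body[1] mov  r1, #0x49 -> r1=0x49
body[2] add  r3, r2, r4 -> r3=0x57
body[3] sub  r5, r1, r0 -> r5=0xaf
body[4] add  r3, r5, #58 -> r3=0xe9
epilogue: pop r5=0x3e, sp=0xeb
epilogue: pop r3=0xa1, sp=0xec
r1: caller-saved, written=True
r2: callee-saved, written=False
r4: caller-saved, written=False
r6: caller-saved, written=False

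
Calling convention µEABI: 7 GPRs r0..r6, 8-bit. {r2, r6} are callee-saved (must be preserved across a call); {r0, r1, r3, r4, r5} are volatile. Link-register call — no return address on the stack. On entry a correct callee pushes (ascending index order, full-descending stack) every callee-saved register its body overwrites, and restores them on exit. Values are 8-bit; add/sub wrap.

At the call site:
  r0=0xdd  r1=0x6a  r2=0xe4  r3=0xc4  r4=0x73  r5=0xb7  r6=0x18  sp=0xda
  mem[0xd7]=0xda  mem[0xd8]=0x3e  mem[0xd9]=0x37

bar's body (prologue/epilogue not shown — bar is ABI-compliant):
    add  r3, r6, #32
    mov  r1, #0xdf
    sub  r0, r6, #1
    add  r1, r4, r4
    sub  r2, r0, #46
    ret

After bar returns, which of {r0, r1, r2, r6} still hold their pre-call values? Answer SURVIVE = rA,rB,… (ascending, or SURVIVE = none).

prologue: push r2 -> mem[0xd9]=0xe4, sp=0xd9
body[0] add  r3, r6, #32 -> r3=0x38
body[1] mov  r1, #0xdf -> r1=0xdf
body[2] sub  r0, r6, #1 -> r0=0x17
body[3] add  r1, r4, r4 -> r1=0xe6
body[4] sub  r2, r0, #46 -> r2=0xe9
epilogue: pop r2=0xe4, sp=0xda
r0: caller-saved, written=True
r1: caller-saved, written=True
r2: callee-saved, written=True
r6: callee-saved, written=False

SURVIVE = r2,r6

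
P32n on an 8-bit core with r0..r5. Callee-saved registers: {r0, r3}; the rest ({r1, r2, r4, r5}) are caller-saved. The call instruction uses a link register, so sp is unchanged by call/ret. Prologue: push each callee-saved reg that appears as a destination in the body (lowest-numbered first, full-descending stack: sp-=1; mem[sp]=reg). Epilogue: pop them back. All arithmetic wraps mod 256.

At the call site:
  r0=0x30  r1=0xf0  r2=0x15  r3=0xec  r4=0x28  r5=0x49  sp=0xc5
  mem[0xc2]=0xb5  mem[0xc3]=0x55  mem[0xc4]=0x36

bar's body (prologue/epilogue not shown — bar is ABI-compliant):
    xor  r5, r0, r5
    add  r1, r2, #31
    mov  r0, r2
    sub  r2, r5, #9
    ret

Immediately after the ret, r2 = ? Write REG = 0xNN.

REG = 0x70

prologue: push r0 -> mem[0xc4]=0x30, sp=0xc4
body[0] xor  r5, r0, r5 -> r5=0x79
body[1] add  r1, r2, #31 -> r1=0x34
body[2] mov  r0, r2 -> r0=0x15
body[3] sub  r2, r5, #9 -> r2=0x70
epilogue: pop r0=0x30, sp=0xc5
r2 is caller-saved -> body value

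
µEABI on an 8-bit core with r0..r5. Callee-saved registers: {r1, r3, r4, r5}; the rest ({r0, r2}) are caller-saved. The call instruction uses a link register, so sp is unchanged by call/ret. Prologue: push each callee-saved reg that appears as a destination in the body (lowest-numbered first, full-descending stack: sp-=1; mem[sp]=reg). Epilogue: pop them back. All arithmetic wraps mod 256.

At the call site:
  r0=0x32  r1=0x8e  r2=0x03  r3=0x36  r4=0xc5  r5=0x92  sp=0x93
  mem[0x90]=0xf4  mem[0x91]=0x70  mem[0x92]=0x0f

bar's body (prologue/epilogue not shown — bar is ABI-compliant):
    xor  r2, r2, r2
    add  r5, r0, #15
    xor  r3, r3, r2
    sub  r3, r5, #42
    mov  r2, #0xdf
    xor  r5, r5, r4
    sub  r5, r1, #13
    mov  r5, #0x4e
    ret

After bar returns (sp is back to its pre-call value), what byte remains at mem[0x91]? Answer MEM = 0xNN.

prologue: push r3 -> mem[0x92]=0x36, sp=0x92
prologue: push r5 -> mem[0x91]=0x92, sp=0x91
body[0] xor  r2, r2, r2 -> r2=0x00
body[1] add  r5, r0, #15 -> r5=0x41
body[2] xor  r3, r3, r2 -> r3=0x36
body[3] sub  r3, r5, #42 -> r3=0x17
body[4] mov  r2, #0xdf -> r2=0xdf
body[5] xor  r5, r5, r4 -> r5=0x84
body[6] sub  r5, r1, #13 -> r5=0x81
body[7] mov  r5, #0x4e -> r5=0x4e
epilogue: pop r5=0x92, sp=0x92
epilogue: pop r3=0x36, sp=0x93
prologue pushed ['r3', 'r5'] at ['0x92', '0x91']

MEM = 0x92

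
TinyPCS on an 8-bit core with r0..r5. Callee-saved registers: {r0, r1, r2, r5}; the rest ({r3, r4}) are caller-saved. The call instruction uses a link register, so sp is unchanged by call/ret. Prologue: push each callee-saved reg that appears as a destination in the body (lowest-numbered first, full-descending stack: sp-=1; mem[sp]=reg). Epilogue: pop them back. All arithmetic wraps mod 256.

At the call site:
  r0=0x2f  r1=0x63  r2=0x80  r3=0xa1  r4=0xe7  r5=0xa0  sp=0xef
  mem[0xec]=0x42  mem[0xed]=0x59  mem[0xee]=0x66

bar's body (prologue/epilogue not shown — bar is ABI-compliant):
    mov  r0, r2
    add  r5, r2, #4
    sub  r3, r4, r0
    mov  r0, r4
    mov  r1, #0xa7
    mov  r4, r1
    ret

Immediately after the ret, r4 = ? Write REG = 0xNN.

REG = 0xa7

prologue: push r0 → mem[0xee]=0x2f, sp=0xee
prologue: push r1 → mem[0xed]=0x63, sp=0xed
prologue: push r5 → mem[0xec]=0xa0, sp=0xec
body[0] mov  r0, r2 → r0=0x80
body[1] add  r5, r2, #4 → r5=0x84
body[2] sub  r3, r4, r0 → r3=0x67
body[3] mov  r0, r4 → r0=0xe7
body[4] mov  r1, #0xa7 → r1=0xa7
body[5] mov  r4, r1 → r4=0xa7
epilogue: pop r5=0xa0, sp=0xed
epilogue: pop r1=0x63, sp=0xee
epilogue: pop r0=0x2f, sp=0xef
r4 is caller-saved → body value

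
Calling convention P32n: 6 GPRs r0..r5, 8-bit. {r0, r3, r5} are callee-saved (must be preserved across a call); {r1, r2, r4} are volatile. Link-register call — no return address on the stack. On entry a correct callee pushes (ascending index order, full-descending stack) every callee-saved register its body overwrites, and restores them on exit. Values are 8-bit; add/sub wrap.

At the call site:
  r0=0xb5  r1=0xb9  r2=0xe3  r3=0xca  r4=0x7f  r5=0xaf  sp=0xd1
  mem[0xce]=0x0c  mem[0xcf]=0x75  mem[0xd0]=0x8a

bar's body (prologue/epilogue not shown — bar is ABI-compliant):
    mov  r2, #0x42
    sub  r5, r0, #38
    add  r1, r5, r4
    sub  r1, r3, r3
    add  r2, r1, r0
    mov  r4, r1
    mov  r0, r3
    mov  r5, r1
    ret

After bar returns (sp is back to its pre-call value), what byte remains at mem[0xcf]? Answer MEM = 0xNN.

prologue: push r0 → mem[0xd0]=0xb5, sp=0xd0
prologue: push r5 → mem[0xcf]=0xaf, sp=0xcf
body[0] mov  r2, #0x42 → r2=0x42
body[1] sub  r5, r0, #38 → r5=0x8f
body[2] add  r1, r5, r4 → r1=0x0e
body[3] sub  r1, r3, r3 → r1=0x00
body[4] add  r2, r1, r0 → r2=0xb5
body[5] mov  r4, r1 → r4=0x00
body[6] mov  r0, r3 → r0=0xca
body[7] mov  r5, r1 → r5=0x00
epilogue: pop r5=0xaf, sp=0xd0
epilogue: pop r0=0xb5, sp=0xd1
prologue pushed ['r0', 'r5'] at ['0xd0', '0xcf']

MEM = 0xaf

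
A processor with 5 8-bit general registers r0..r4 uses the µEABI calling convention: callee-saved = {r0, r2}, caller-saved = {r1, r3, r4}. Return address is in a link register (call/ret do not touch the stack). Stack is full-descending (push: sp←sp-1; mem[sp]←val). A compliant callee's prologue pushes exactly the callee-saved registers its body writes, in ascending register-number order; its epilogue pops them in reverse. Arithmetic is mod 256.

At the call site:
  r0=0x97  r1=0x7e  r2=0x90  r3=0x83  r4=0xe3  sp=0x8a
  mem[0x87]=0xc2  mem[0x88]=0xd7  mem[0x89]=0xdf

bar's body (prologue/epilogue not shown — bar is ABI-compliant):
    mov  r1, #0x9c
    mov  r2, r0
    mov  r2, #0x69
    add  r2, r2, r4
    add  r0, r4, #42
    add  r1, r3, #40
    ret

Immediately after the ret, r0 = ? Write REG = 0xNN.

REG = 0x97

prologue: push r0 -> mem[0x89]=0x97, sp=0x89
prologue: push r2 -> mem[0x88]=0x90, sp=0x88
body[0] mov  r1, #0x9c -> r1=0x9c
body[1] mov  r2, r0 -> r2=0x97
body[2] mov  r2, #0x69 -> r2=0x69
body[3] add  r2, r2, r4 -> r2=0x4c
body[4] add  r0, r4, #42 -> r0=0x0d
body[5] add  r1, r3, #40 -> r1=0xab
epilogue: pop r2=0x90, sp=0x89
epilogue: pop r0=0x97, sp=0x8a
r0 is callee-saved -> restored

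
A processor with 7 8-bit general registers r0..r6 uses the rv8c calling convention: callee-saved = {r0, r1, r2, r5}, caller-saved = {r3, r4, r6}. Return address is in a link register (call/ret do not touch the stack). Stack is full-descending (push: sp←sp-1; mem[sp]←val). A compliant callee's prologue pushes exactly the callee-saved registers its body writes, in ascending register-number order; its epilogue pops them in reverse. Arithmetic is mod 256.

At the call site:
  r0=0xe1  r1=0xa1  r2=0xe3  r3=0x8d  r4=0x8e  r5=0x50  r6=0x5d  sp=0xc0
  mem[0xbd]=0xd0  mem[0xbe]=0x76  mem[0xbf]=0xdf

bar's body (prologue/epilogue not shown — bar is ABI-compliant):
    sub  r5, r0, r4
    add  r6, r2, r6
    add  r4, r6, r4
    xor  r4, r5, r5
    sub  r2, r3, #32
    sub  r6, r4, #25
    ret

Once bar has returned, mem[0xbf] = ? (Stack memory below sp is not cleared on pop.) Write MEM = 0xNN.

prologue: push r2 -> mem[0xbf]=0xe3, sp=0xbf
prologue: push r5 -> mem[0xbe]=0x50, sp=0xbe
body[0] sub  r5, r0, r4 -> r5=0x53
body[1] add  r6, r2, r6 -> r6=0x40
body[2] add  r4, r6, r4 -> r4=0xce
body[3] xor  r4, r5, r5 -> r4=0x00
body[4] sub  r2, r3, #32 -> r2=0x6d
body[5] sub  r6, r4, #25 -> r6=0xe7
epilogue: pop r5=0x50, sp=0xbf
epilogue: pop r2=0xe3, sp=0xc0
prologue pushed ['r2', 'r5'] at ['0xbf', '0xbe']

MEM = 0xe3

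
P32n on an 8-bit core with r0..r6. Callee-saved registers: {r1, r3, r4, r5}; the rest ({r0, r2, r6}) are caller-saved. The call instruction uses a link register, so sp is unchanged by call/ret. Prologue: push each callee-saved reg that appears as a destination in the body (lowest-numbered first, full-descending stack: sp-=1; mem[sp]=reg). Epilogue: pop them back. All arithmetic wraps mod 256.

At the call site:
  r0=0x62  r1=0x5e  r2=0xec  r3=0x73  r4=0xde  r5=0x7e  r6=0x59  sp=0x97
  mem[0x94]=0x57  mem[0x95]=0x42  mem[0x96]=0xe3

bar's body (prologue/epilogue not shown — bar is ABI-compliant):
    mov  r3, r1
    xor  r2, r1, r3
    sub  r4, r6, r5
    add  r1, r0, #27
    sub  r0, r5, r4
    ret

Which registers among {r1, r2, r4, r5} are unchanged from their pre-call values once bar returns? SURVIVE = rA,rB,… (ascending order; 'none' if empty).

SURVIVE = r1,r4,r5

prologue: push r1 → mem[0x96]=0x5e, sp=0x96
prologue: push r3 → mem[0x95]=0x73, sp=0x95
prologue: push r4 → mem[0x94]=0xde, sp=0x94
body[0] mov  r3, r1 → r3=0x5e
body[1] xor  r2, r1, r3 → r2=0x00
body[2] sub  r4, r6, r5 → r4=0xdb
body[3] add  r1, r0, #27 → r1=0x7d
body[4] sub  r0, r5, r4 → r0=0xa3
epilogue: pop r4=0xde, sp=0x95
epilogue: pop r3=0x73, sp=0x96
epilogue: pop r1=0x5e, sp=0x97
r1: callee-saved, written=True
r2: caller-saved, written=True
r4: callee-saved, written=True
r5: callee-saved, written=False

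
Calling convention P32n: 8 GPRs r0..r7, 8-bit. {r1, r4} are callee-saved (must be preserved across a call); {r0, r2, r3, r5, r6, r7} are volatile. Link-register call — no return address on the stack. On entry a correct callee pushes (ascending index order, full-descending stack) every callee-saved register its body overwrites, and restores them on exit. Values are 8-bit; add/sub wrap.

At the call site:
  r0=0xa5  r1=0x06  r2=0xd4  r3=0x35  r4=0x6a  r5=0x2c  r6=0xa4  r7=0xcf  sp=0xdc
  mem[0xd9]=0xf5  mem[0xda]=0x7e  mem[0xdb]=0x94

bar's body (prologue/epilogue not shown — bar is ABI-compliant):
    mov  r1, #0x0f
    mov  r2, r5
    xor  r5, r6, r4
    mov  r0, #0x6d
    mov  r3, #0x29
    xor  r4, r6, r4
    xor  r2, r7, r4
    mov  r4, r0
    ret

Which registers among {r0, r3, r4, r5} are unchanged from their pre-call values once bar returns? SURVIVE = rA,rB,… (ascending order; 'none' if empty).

SURVIVE = r4

prologue: push r1 -> mem[0xdb]=0x06, sp=0xdb
prologue: push r4 -> mem[0xda]=0x6a, sp=0xda
body[0] mov  r1, #0x0f -> r1=0x0f
body[1] mov  r2, r5 -> r2=0x2c
body[2] xor  r5, r6, r4 -> r5=0xce
body[3] mov  r0, #0x6d -> r0=0x6d
body[4] mov  r3, #0x29 -> r3=0x29
body[5] xor  r4, r6, r4 -> r4=0xce
body[6] xor  r2, r7, r4 -> r2=0x01
body[7] mov  r4, r0 -> r4=0x6d
epilogue: pop r4=0x6a, sp=0xdb
epilogue: pop r1=0x06, sp=0xdc
r0: caller-saved, written=True
r3: caller-saved, written=True
r4: callee-saved, written=True
r5: caller-saved, written=True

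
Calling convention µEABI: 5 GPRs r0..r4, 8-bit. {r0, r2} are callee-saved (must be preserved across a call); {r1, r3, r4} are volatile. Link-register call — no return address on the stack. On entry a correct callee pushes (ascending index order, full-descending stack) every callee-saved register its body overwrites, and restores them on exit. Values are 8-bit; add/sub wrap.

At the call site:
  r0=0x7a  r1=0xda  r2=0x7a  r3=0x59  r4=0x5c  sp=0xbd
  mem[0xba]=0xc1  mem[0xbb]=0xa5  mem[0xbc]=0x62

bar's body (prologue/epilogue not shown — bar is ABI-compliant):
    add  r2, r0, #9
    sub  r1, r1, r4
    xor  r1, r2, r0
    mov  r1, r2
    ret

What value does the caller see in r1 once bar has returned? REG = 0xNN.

REG = 0x83

prologue: push r2 → mem[0xbc]=0x7a, sp=0xbc
body[0] add  r2, r0, #9 → r2=0x83
body[1] sub  r1, r1, r4 → r1=0x7e
body[2] xor  r1, r2, r0 → r1=0xf9
body[3] mov  r1, r2 → r1=0x83
epilogue: pop r2=0x7a, sp=0xbd
r1 is caller-saved → body value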